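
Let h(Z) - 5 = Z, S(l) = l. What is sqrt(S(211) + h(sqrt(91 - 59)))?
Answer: 2*sqrt(54 + sqrt(2)) ≈ 14.888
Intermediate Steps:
h(Z) = 5 + Z
sqrt(S(211) + h(sqrt(91 - 59))) = sqrt(211 + (5 + sqrt(91 - 59))) = sqrt(211 + (5 + sqrt(32))) = sqrt(211 + (5 + 4*sqrt(2))) = sqrt(216 + 4*sqrt(2))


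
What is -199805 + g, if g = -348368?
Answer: -548173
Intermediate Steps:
-199805 + g = -199805 - 348368 = -548173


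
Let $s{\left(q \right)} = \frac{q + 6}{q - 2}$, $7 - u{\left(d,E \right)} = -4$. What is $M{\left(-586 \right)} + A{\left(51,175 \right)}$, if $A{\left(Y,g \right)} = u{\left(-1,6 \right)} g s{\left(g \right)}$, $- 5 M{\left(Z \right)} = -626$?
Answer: $\frac{1850423}{865} \approx 2139.2$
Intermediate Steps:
$M{\left(Z \right)} = \frac{626}{5}$ ($M{\left(Z \right)} = \left(- \frac{1}{5}\right) \left(-626\right) = \frac{626}{5}$)
$u{\left(d,E \right)} = 11$ ($u{\left(d,E \right)} = 7 - -4 = 7 + 4 = 11$)
$s{\left(q \right)} = \frac{6 + q}{-2 + q}$
$A{\left(Y,g \right)} = \frac{11 g \left(6 + g\right)}{-2 + g}$ ($A{\left(Y,g \right)} = 11 g \frac{6 + g}{-2 + g} = \frac{11 g \left(6 + g\right)}{-2 + g}$)
$M{\left(-586 \right)} + A{\left(51,175 \right)} = \frac{626}{5} + 11 \cdot 175 \frac{1}{-2 + 175} \left(6 + 175\right) = \frac{626}{5} + 11 \cdot 175 \cdot \frac{1}{173} \cdot 181 = \frac{626}{5} + \frac{348425}{173} = \frac{1850423}{865}$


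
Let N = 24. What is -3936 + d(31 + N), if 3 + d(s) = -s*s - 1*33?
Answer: -6997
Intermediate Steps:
d(s) = -36 - s² (d(s) = -3 + (-s*s - 1*33) = -3 + (-s² - 33) = -3 + (-33 - s²) = -36 - s²)
-3936 + d(31 + N) = -3936 + (-36 - (31 + 24)²) = -3936 + (-36 - 1*55²) = -3936 + (-36 - 1*3025) = -3936 + (-36 - 3025) = -3936 - 3061 = -6997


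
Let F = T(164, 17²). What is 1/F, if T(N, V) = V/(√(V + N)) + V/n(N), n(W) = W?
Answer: -74292/7642027 + 26896*√453/7642027 ≈ 0.065187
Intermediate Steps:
T(N, V) = V/N + V/√(N + V) (T(N, V) = V/(√(V + N)) + V/N = V/(√(N + V)) + V/N = V/√(N + V) + V/N = V/N + V/√(N + V))
F = 289/164 + 289*√453/453 (F = 17²/164 + 17²/√(164 + 17²) = 289*(1/164) + 289/√(164 + 289) = 289/164 + 289/√453 = 289/164 + 289*(√453/453) = 289/164 + 289*√453/453 ≈ 15.341)
1/F = 1/(289/164 + 289*√453/453)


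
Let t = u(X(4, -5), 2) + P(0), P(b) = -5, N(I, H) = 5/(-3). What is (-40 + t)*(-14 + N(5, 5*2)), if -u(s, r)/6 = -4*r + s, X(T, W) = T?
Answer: 329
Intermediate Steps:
u(s, r) = -6*s + 24*r (u(s, r) = -6*(-4*r + s) = -6*(s - 4*r) = -6*s + 24*r)
N(I, H) = -5/3 (N(I, H) = 5*(-⅓) = -5/3)
t = 19 (t = (-6*4 + 24*2) - 5 = (-24 + 48) - 5 = 24 - 5 = 19)
(-40 + t)*(-14 + N(5, 5*2)) = (-40 + 19)*(-14 - 5/3) = -21*(-47/3) = 329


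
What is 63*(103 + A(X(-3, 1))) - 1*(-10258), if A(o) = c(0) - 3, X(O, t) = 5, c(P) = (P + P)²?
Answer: 16558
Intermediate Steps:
c(P) = 4*P² (c(P) = (2*P)² = 4*P²)
A(o) = -3 (A(o) = 4*0² - 3 = 4*0 - 3 = 0 - 3 = -3)
63*(103 + A(X(-3, 1))) - 1*(-10258) = 63*(103 - 3) - 1*(-10258) = 63*100 + 10258 = 6300 + 10258 = 16558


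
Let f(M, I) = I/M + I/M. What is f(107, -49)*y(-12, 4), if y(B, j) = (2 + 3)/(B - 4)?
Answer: 245/856 ≈ 0.28621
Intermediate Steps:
f(M, I) = 2*I/M
y(B, j) = 5/(-4 + B)
f(107, -49)*y(-12, 4) = (2*(-49)/107)*(5/(-4 - 12)) = (2*(-49)*(1/107))*(5/(-16)) = -490*(-1)/(107*16) = -98/107*(-5/16) = 245/856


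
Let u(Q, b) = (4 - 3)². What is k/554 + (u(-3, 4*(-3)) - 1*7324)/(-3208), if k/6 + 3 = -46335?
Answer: -443928441/888616 ≈ -499.57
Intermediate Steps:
k = -278028 (k = -18 + 6*(-46335) = -18 - 278010 = -278028)
u(Q, b) = 1 (u(Q, b) = 1² = 1)
k/554 + (u(-3, 4*(-3)) - 1*7324)/(-3208) = -278028/554 + (1 - 1*7324)/(-3208) = -278028*1/554 + (1 - 7324)*(-1/3208) = -139014/277 - 7323*(-1/3208) = -139014/277 + 7323/3208 = -443928441/888616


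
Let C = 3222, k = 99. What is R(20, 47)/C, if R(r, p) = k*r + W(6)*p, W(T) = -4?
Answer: 896/1611 ≈ 0.55618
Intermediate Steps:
R(r, p) = -4*p + 99*r (R(r, p) = 99*r - 4*p = -4*p + 99*r)
R(20, 47)/C = (-4*47 + 99*20)/3222 = (-188 + 1980)*(1/3222) = 1792*(1/3222) = 896/1611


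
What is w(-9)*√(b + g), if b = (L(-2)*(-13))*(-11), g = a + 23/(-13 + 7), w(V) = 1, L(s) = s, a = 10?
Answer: I*√10074/6 ≈ 16.728*I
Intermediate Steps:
g = 37/6 (g = 10 + 23/(-13 + 7) = 10 + 23/(-6) = 10 - ⅙*23 = 10 - 23/6 = 37/6 ≈ 6.1667)
b = -286 (b = -2*(-13)*(-11) = 26*(-11) = -286)
w(-9)*√(b + g) = 1*√(-286 + 37/6) = 1*√(-1679/6) = 1*(I*√10074/6) = I*√10074/6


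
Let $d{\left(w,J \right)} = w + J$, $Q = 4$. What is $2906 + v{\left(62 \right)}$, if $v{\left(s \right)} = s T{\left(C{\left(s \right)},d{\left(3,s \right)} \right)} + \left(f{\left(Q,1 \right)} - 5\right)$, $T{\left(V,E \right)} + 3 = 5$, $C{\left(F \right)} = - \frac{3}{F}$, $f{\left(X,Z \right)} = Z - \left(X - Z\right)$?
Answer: $3023$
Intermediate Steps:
$f{\left(X,Z \right)} = - X + 2 Z$
$d{\left(w,J \right)} = J + w$
$T{\left(V,E \right)} = 2$ ($T{\left(V,E \right)} = -3 + 5 = 2$)
$v{\left(s \right)} = -7 + 2 s$ ($v{\left(s \right)} = s 2 + \left(\left(\left(-1\right) 4 + 2 \cdot 1\right) - 5\right) = 2 s + \left(\left(-4 + 2\right) - 5\right) = 2 s - 7 = -7 + 2 s$)
$2906 + v{\left(62 \right)} = 2906 + \left(-7 + 2 \cdot 62\right) = 2906 + \left(-7 + 124\right) = 2906 + 117 = 3023$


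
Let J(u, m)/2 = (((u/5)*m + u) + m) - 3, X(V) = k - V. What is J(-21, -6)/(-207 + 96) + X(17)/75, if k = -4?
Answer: -179/925 ≈ -0.19351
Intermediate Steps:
X(V) = -4 - V
J(u, m) = -6 + 2*m + 2*u + 2*m*u/5 (J(u, m) = 2*((((u/5)*m + u) + m) - 3) = 2*(((m*u/5 + u) + m) - 3) = 2*(((u + m*u/5) + m) - 3) = 2*((m + u + m*u/5) - 3) = 2*(-3 + m + u + m*u/5) = -6 + 2*m + 2*u + 2*m*u/5)
J(-21, -6)/(-207 + 96) + X(17)/75 = (-6 + 2*(-6) + 2*(-21) + (⅖)*(-6)*(-21))/(-207 + 96) + (-4 - 1*17)/75 = (-6 - 12 - 42 + 252/5)/(-111) + (-4 - 17)*(1/75) = -48/5*(-1/111) - 21*1/75 = 16/185 - 7/25 = -179/925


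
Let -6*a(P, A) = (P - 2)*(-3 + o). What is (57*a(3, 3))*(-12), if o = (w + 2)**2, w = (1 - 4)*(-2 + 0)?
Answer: 6954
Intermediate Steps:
w = 6 (w = -3*(-2) = 6)
o = 64 (o = (6 + 2)**2 = 8**2 = 64)
a(P, A) = 61/3 - 61*P/6 (a(P, A) = -(P - 2)*(-3 + 64)/6 = -(-2 + P)*61/6 = -(-122 + 61*P)/6 = 61/3 - 61*P/6)
(57*a(3, 3))*(-12) = (57*(61/3 - 61/6*3))*(-12) = (57*(61/3 - 61/2))*(-12) = (57*(-61/6))*(-12) = -1159/2*(-12) = 6954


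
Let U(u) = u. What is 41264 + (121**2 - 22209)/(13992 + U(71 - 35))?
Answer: 144710956/3507 ≈ 41263.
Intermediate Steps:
41264 + (121**2 - 22209)/(13992 + U(71 - 35)) = 41264 + (121**2 - 22209)/(13992 + (71 - 35)) = 41264 + (14641 - 22209)/(13992 + 36) = 41264 - 7568/14028 = 41264 - 7568*1/14028 = 41264 - 1892/3507 = 144710956/3507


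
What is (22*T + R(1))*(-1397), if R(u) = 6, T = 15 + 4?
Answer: -592328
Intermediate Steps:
T = 19
(22*T + R(1))*(-1397) = (22*19 + 6)*(-1397) = (418 + 6)*(-1397) = 424*(-1397) = -592328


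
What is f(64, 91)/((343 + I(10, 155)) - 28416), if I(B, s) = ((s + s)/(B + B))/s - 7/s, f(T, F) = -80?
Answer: 24800/8702613 ≈ 0.0028497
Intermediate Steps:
I(B, s) = 1/B - 7/s (I(B, s) = ((2*s)/((2*B)))/s - 7/s = ((2*s)*(1/(2*B)))/s - 7/s = (s/B)/s - 7/s = 1/B - 7/s)
f(64, 91)/((343 + I(10, 155)) - 28416) = -80/((343 + (1/10 - 7/155)) - 28416) = -80/((343 + (⅒ - 7*1/155)) - 28416) = -80/((343 + (⅒ - 7/155)) - 28416) = -80/((343 + 17/310) - 28416) = -80/(106347/310 - 28416) = -80/(-8702613/310) = -80*(-310/8702613) = 24800/8702613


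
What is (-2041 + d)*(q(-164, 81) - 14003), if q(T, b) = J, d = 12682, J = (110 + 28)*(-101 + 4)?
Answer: -291446349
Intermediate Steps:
J = -13386 (J = 138*(-97) = -13386)
q(T, b) = -13386
(-2041 + d)*(q(-164, 81) - 14003) = (-2041 + 12682)*(-13386 - 14003) = 10641*(-27389) = -291446349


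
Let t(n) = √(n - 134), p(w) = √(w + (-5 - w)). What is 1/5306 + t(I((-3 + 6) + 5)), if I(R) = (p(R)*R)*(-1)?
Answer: 1/5306 + √(-134 - 8*I*√5) ≈ 0.77115 - 11.601*I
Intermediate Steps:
p(w) = I*√5 (p(w) = √(-5) = I*√5)
I(R) = -I*R*√5 (I(R) = ((I*√5)*R)*(-1) = (I*R*√5)*(-1) = -I*R*√5)
t(n) = √(-134 + n)
1/5306 + t(I((-3 + 6) + 5)) = 1/5306 + √(-134 - I*((-3 + 6) + 5)*√5) = 1/5306 + √(-134 - I*(3 + 5)*√5) = 1/5306 + √(-134 - 1*I*8*√5) = 1/5306 + √(-134 - 8*I*√5)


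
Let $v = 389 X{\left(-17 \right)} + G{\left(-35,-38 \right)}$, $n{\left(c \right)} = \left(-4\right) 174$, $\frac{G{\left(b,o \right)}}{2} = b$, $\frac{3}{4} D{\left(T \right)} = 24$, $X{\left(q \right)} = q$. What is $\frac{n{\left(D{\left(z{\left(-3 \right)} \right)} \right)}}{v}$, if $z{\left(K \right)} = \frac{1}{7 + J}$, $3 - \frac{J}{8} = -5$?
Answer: $\frac{696}{6683} \approx 0.10414$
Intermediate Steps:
$J = 64$ ($J = 24 - -40 = 24 + 40 = 64$)
$z{\left(K \right)} = \frac{1}{71}$ ($z{\left(K \right)} = \frac{1}{7 + 64} = \frac{1}{71}$)
$D{\left(T \right)} = 32$ ($D{\left(T \right)} = \frac{4}{3} \cdot 24 = 32$)
$G{\left(b,o \right)} = 2 b$
$n{\left(c \right)} = -696$
$v = -6683$ ($v = 389 \left(-17\right) + 2 \left(-35\right) = -6613 - 70 = -6683$)
$\frac{n{\left(D{\left(z{\left(-3 \right)} \right)} \right)}}{v} = - \frac{696}{-6683} = \left(-696\right) \left(- \frac{1}{6683}\right) = \frac{696}{6683}$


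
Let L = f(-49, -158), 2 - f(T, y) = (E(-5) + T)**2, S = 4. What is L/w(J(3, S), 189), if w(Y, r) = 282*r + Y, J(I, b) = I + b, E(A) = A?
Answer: -2914/53305 ≈ -0.054667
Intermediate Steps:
w(Y, r) = Y + 282*r
f(T, y) = 2 - (-5 + T)**2
L = -2914 (L = 2 - (-5 - 49)**2 = 2 - 1*(-54)**2 = 2 - 1*2916 = 2 - 2916 = -2914)
L/w(J(3, S), 189) = -2914/((3 + 4) + 282*189) = -2914/(7 + 53298) = -2914/53305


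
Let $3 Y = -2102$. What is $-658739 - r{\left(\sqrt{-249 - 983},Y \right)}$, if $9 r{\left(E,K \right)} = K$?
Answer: $- \frac{17783851}{27} \approx -6.5866 \cdot 10^{5}$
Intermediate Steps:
$Y = - \frac{2102}{3}$ ($Y = \frac{1}{3} \left(-2102\right) = - \frac{2102}{3} \approx -700.67$)
$r{\left(E,K \right)} = \frac{K}{9}$
$-658739 - r{\left(\sqrt{-249 - 983},Y \right)} = -658739 - \frac{1}{9} \left(- \frac{2102}{3}\right) = -658739 - - \frac{2102}{27} = -658739 + \frac{2102}{27} = - \frac{17783851}{27}$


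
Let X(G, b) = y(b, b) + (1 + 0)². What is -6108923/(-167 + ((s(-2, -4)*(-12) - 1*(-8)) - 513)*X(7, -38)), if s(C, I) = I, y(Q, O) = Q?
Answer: -6108923/16742 ≈ -364.89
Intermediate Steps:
X(G, b) = 1 + b (X(G, b) = b + (1 + 0)² = b + 1² = b + 1 = 1 + b)
-6108923/(-167 + ((s(-2, -4)*(-12) - 1*(-8)) - 513)*X(7, -38)) = -6108923/(-167 + ((-4*(-12) - 1*(-8)) - 513)*(1 - 38)) = -6108923/(-167 + ((48 + 8) - 513)*(-37)) = -6108923/(-167 + (56 - 513)*(-37)) = -6108923/(-167 - 457*(-37)) = -6108923/(-167 + 16909) = -6108923/16742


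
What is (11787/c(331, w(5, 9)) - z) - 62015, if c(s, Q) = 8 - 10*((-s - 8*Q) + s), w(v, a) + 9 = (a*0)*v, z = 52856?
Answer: -81799939/712 ≈ -1.1489e+5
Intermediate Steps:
w(v, a) = -9 (w(v, a) = -9 + (a*0)*v = -9 + 0*v = -9 + 0 = -9)
c(s, Q) = 8 + 80*Q (c(s, Q) = 8 - (-80)*Q = 8 + 80*Q)
(11787/c(331, w(5, 9)) - z) - 62015 = (11787/(8 + 80*(-9)) - 1*52856) - 62015 = (11787/(8 - 720) - 52856) - 62015 = (11787/(-712) - 52856) - 62015 = (11787*(-1/712) - 52856) - 62015 = (-11787/712 - 52856) - 62015 = -37645259/712 - 62015 = -81799939/712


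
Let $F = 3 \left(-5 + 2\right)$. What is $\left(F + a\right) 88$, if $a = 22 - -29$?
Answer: $3696$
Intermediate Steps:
$a = 51$ ($a = 22 + 29 = 51$)
$F = -9$ ($F = 3 \left(-3\right) = -9$)
$\left(F + a\right) 88 = \left(-9 + 51\right) 88 = 42 \cdot 88 = 3696$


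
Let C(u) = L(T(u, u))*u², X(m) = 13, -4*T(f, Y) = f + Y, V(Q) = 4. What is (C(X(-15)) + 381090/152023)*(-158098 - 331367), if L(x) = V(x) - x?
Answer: -264453929313255/304046 ≈ -8.6978e+8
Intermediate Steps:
T(f, Y) = -Y/4 - f/4 (T(f, Y) = -(f + Y)/4 = -(Y + f)/4 = -Y/4 - f/4)
L(x) = 4 - x
C(u) = u²*(4 + u/2) (C(u) = (4 - (-u/4 - u/4))*u² = (4 - (-1)*u/2)*u² = (4 + u/2)*u² = u²*(4 + u/2))
(C(X(-15)) + 381090/152023)*(-158098 - 331367) = ((½)*13²*(8 + 13) + 381090/152023)*(-158098 - 331367) = ((½)*169*21 + 381090*(1/152023))*(-489465) = (3549/2 + 381090/152023)*(-489465) = (540291807/304046)*(-489465) = -264453929313255/304046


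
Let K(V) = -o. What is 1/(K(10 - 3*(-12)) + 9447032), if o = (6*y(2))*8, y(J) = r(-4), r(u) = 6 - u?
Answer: 1/9446552 ≈ 1.0586e-7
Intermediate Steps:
y(J) = 10 (y(J) = 6 - 1*(-4) = 6 + 4 = 10)
o = 480 (o = (6*10)*8 = 60*8 = 480)
K(V) = -480 (K(V) = -1*480 = -480)
1/(K(10 - 3*(-12)) + 9447032) = 1/(-480 + 9447032) = 1/9446552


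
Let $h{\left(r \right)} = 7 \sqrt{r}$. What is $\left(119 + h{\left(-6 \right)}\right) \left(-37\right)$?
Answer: $-4403 - 259 i \sqrt{6} \approx -4403.0 - 634.42 i$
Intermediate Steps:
$\left(119 + h{\left(-6 \right)}\right) \left(-37\right) = \left(119 + 7 \sqrt{-6}\right) \left(-37\right) = \left(119 + 7 i \sqrt{6}\right) \left(-37\right) = -4403 - 259 i \sqrt{6}$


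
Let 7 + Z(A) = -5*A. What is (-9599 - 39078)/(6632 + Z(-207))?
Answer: -48677/7660 ≈ -6.3547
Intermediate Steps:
Z(A) = -7 - 5*A
(-9599 - 39078)/(6632 + Z(-207)) = (-9599 - 39078)/(6632 + (-7 - 5*(-207))) = -48677/(6632 + (-7 + 1035)) = -48677/(6632 + 1028) = -48677/7660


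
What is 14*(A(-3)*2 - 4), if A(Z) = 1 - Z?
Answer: 56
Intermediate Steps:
14*(A(-3)*2 - 4) = 14*((1 - 1*(-3))*2 - 4) = 14*((1 + 3)*2 - 4) = 14*(4*2 - 4) = 14*(8 - 4) = 14*4 = 56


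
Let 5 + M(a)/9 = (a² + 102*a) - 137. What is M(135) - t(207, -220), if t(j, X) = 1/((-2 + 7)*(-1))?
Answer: 1433386/5 ≈ 2.8668e+5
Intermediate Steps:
t(j, X) = -⅕ (t(j, X) = 1/(5*(-1)) = 1/(-5) = -⅕)
M(a) = -1278 + 9*a² + 918*a (M(a) = -45 + 9*((a² + 102*a) - 137) = -45 + 9*(-137 + a² + 102*a) = -45 + (-1233 + 9*a² + 918*a) = -1278 + 9*a² + 918*a)
M(135) - t(207, -220) = (-1278 + 9*135² + 918*135) - 1*(-⅕) = (-1278 + 9*18225 + 123930) + ⅕ = (-1278 + 164025 + 123930) + ⅕ = 286677 + ⅕ = 1433386/5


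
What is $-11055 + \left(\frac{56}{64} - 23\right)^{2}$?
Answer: $- \frac{676191}{64} \approx -10565.0$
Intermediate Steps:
$-11055 + \left(\frac{56}{64} - 23\right)^{2} = -11055 + \left(56 \cdot \frac{1}{64} - 23\right)^{2} = -11055 + \left(\frac{7}{8} - 23\right)^{2} = -11055 + \left(- \frac{177}{8}\right)^{2} = -11055 + \frac{31329}{64} = - \frac{676191}{64}$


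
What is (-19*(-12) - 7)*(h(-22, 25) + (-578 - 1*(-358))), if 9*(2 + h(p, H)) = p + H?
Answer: -146965/3 ≈ -48988.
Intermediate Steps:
h(p, H) = -2 + H/9 + p/9 (h(p, H) = -2 + (p + H)/9 = -2 + (H + p)/9 = -2 + (H/9 + p/9) = -2 + H/9 + p/9)
(-19*(-12) - 7)*(h(-22, 25) + (-578 - 1*(-358))) = (-19*(-12) - 7)*((-2 + (⅑)*25 + (⅑)*(-22)) + (-578 - 1*(-358))) = (228 - 7)*((-2 + 25/9 - 22/9) + (-578 + 358)) = 221*(-5/3 - 220) = 221*(-665/3) = -146965/3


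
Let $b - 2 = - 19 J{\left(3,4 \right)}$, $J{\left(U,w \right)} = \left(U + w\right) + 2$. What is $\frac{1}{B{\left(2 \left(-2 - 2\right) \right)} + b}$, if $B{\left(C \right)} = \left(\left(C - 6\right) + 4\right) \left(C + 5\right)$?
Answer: $- \frac{1}{139} \approx -0.0071942$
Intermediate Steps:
$J{\left(U,w \right)} = 2 + U + w$
$B{\left(C \right)} = \left(-2 + C\right) \left(5 + C\right)$ ($B{\left(C \right)} = \left(\left(C - 6\right) + 4\right) \left(5 + C\right) = \left(\left(-6 + C\right) + 4\right) \left(5 + C\right) = \left(-2 + C\right) \left(5 + C\right)$)
$b = -169$ ($b = 2 - 19 \left(2 + 3 + 4\right) = 2 - 171 = -169$)
$\frac{1}{B{\left(2 \left(-2 - 2\right) \right)} + b} = \frac{1}{\left(-10 + \left(2 \left(-2 - 2\right)\right)^{2} + 3 \cdot 2 \left(-2 - 2\right)\right) - 169} = \frac{1}{\left(-10 + \left(2 \left(-4\right)\right)^{2} + 3 \cdot 2 \left(-4\right)\right) - 169} = \frac{1}{\left(-10 + \left(-8\right)^{2} + 3 \left(-8\right)\right) - 169} = \frac{1}{\left(-10 + 64 - 24\right) - 169} = \frac{1}{30 - 169} = \frac{1}{-139} = - \frac{1}{139}$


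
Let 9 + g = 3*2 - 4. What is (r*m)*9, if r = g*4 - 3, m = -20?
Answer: 5580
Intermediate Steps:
g = -7 (g = -9 + (3*2 - 4) = -9 + (6 - 4) = -9 + 2 = -7)
r = -31 (r = -7*4 - 3 = -28 - 3 = -31)
(r*m)*9 = -31*(-20)*9 = 620*9 = 5580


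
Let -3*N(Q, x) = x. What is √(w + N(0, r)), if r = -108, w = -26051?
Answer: 11*I*√215 ≈ 161.29*I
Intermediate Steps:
N(Q, x) = -x/3
√(w + N(0, r)) = √(-26051 - ⅓*(-108)) = √(-26051 + 36) = √(-26015) = 11*I*√215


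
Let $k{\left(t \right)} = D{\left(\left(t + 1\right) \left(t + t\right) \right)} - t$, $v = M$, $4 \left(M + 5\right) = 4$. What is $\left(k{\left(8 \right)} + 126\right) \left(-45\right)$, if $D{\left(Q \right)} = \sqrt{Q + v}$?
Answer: $-5310 - 90 \sqrt{35} \approx -5842.4$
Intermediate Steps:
$M = -4$ ($M = -5 + \frac{1}{4} \cdot 4 = -5 + 1 = -4$)
$v = -4$
$D{\left(Q \right)} = \sqrt{-4 + Q}$ ($D{\left(Q \right)} = \sqrt{Q - 4} = \sqrt{-4 + Q}$)
$k{\left(t \right)} = \sqrt{-4 + 2 t \left(1 + t\right)} - t$ ($k{\left(t \right)} = \sqrt{-4 + \left(t + 1\right) \left(t + t\right)} - t = \sqrt{-4 + \left(1 + t\right) 2 t} - t = \sqrt{-4 + 2 t \left(1 + t\right)} - t$)
$\left(k{\left(8 \right)} + 126\right) \left(-45\right) = \left(\left(\left(-1\right) 8 + \sqrt{2} \sqrt{-2 + 8 \left(1 + 8\right)}\right) + 126\right) \left(-45\right) = \left(\left(-8 + \sqrt{2} \sqrt{-2 + 8 \cdot 9}\right) + 126\right) \left(-45\right) = \left(\left(-8 + \sqrt{2} \sqrt{-2 + 72}\right) + 126\right) \left(-45\right) = \left(\left(-8 + \sqrt{2} \sqrt{70}\right) + 126\right) \left(-45\right) = \left(\left(-8 + 2 \sqrt{35}\right) + 126\right) \left(-45\right) = \left(118 + 2 \sqrt{35}\right) \left(-45\right) = -5310 - 90 \sqrt{35}$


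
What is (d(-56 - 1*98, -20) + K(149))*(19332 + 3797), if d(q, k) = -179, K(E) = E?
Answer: -693870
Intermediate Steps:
(d(-56 - 1*98, -20) + K(149))*(19332 + 3797) = (-179 + 149)*(19332 + 3797) = -30*23129 = -693870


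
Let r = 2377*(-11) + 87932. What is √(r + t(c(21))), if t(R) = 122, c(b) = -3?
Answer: √61907 ≈ 248.81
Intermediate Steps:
r = 61785 (r = -26147 + 87932 = 61785)
√(r + t(c(21))) = √(61785 + 122) = √61907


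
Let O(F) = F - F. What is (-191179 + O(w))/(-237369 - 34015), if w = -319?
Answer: 191179/271384 ≈ 0.70446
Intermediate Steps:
O(F) = 0
(-191179 + O(w))/(-237369 - 34015) = (-191179 + 0)/(-237369 - 34015) = -191179/(-271384) = -191179*(-1/271384) = 191179/271384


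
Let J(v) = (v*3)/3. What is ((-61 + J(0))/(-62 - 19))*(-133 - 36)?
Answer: -10309/81 ≈ -127.27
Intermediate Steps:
J(v) = v (J(v) = (3*v)*(⅓) = v)
((-61 + J(0))/(-62 - 19))*(-133 - 36) = ((-61 + 0)/(-62 - 19))*(-133 - 36) = -61/(-81)*(-169) = -61*(-1/81)*(-169) = (61/81)*(-169) = -10309/81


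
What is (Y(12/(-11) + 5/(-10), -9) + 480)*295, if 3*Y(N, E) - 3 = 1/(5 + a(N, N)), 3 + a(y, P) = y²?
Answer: 933669985/6579 ≈ 1.4192e+5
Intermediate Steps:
a(y, P) = -3 + y²
Y(N, E) = 1 + 1/(3*(2 + N²)) (Y(N, E) = 1 + 1/(3*(5 + (-3 + N²))) = 1 + 1/(3*(2 + N²)))
(Y(12/(-11) + 5/(-10), -9) + 480)*295 = ((7/3 + (12/(-11) + 5/(-10))²)/(2 + (12/(-11) + 5/(-10))²) + 480)*295 = ((7/3 + (12*(-1/11) + 5*(-⅒))²)/(2 + (12*(-1/11) + 5*(-⅒))²) + 480)*295 = ((7/3 + (-12/11 - ½)²)/(2 + (-12/11 - ½)²) + 480)*295 = ((7/3 + (-35/22)²)/(2 + (-35/22)²) + 480)*295 = ((7/3 + 1225/484)/(2 + 1225/484) + 480)*295 = ((7063/1452)/(2193/484) + 480)*295 = ((484/2193)*(7063/1452) + 480)*295 = (7063/6579 + 480)*295 = (3164983/6579)*295 = 933669985/6579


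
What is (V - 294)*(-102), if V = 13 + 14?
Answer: 27234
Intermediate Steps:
V = 27
(V - 294)*(-102) = (27 - 294)*(-102) = -267*(-102) = 27234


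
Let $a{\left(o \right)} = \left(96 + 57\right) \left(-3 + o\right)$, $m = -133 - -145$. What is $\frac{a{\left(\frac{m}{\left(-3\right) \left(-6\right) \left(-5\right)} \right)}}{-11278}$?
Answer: $\frac{2397}{56390} \approx 0.042508$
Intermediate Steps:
$m = 12$ ($m = -133 + 145 = 12$)
$a{\left(o \right)} = -459 + 153 o$ ($a{\left(o \right)} = 153 \left(-3 + o\right) = -459 + 153 o$)
$\frac{a{\left(\frac{m}{\left(-3\right) \left(-6\right) \left(-5\right)} \right)}}{-11278} = \frac{-459 + 153 \frac{12}{\left(-3\right) \left(-6\right) \left(-5\right)}}{-11278} = \left(-459 + 153 \frac{12}{18 \left(-5\right)}\right) \left(- \frac{1}{11278}\right) = \left(-459 + 153 \frac{12}{-90}\right) \left(- \frac{1}{11278}\right) = \left(-459 + 153 \cdot 12 \left(- \frac{1}{90}\right)\right) \left(- \frac{1}{11278}\right) = \left(-459 + 153 \left(- \frac{2}{15}\right)\right) \left(- \frac{1}{11278}\right) = \left(-459 - \frac{102}{5}\right) \left(- \frac{1}{11278}\right) = \left(- \frac{2397}{5}\right) \left(- \frac{1}{11278}\right) = \frac{2397}{56390}$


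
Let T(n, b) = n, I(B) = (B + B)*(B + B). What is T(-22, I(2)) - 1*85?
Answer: -107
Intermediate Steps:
I(B) = 4*B**2 (I(B) = (2*B)*(2*B) = 4*B**2)
T(-22, I(2)) - 1*85 = -22 - 1*85 = -22 - 85 = -107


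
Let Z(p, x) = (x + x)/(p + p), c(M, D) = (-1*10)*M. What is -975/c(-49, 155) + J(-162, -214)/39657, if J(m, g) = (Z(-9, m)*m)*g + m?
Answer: 17801787/1295462 ≈ 13.742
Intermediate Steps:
c(M, D) = -10*M
Z(p, x) = x/p (Z(p, x) = (2*x)/((2*p)) = (2*x)*(1/(2*p)) = x/p)
J(m, g) = m - g*m²/9 (J(m, g) = ((m/(-9))*m)*g + m = ((m*(-⅑))*m)*g + m = ((-m/9)*m)*g + m = (-m²/9)*g + m = -g*m²/9 + m = m - g*m²/9)
-975/c(-49, 155) + J(-162, -214)/39657 = -975/((-10*(-49))) + ((⅑)*(-162)*(9 - 1*(-214)*(-162)))/39657 = -975/490 + ((⅑)*(-162)*(9 - 34668))*(1/39657) = -975*1/490 + ((⅑)*(-162)*(-34659))*(1/39657) = -195/98 + 623862*(1/39657) = -195/98 + 207954/13219 = 17801787/1295462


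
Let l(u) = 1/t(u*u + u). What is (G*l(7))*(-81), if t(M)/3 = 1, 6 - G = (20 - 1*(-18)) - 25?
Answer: 189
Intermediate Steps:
G = -7 (G = 6 - ((20 - 1*(-18)) - 25) = 6 - ((20 + 18) - 25) = 6 - (38 - 25) = 6 - 1*13 = 6 - 13 = -7)
t(M) = 3 (t(M) = 3*1 = 3)
l(u) = ⅓ (l(u) = 1/3 = ⅓)
(G*l(7))*(-81) = -7*⅓*(-81) = -7/3*(-81) = 189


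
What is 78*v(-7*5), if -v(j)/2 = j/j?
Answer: -156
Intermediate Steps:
v(j) = -2 (v(j) = -2*j/j = -2*1 = -2)
78*v(-7*5) = 78*(-2) = -156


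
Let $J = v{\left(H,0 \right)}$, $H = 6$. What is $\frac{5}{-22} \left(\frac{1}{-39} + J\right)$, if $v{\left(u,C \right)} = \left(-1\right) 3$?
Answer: $\frac{295}{429} \approx 0.68765$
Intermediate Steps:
$v{\left(u,C \right)} = -3$
$J = -3$
$\frac{5}{-22} \left(\frac{1}{-39} + J\right) = \frac{5}{-22} \left(\frac{1}{-39} - 3\right) = 5 \left(- \frac{1}{22}\right) \left(- \frac{1}{39} - 3\right) = \left(- \frac{5}{22}\right) \left(- \frac{118}{39}\right) = \frac{295}{429}$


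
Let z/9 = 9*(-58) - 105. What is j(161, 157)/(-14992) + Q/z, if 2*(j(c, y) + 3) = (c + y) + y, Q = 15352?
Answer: -24366365/8905248 ≈ -2.7362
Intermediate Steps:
j(c, y) = -3 + y + c/2 (j(c, y) = -3 + ((c + y) + y)/2 = -3 + (c + 2*y)/2 = -3 + (y + c/2) = -3 + y + c/2)
z = -5643 (z = 9*(9*(-58) - 105) = 9*(-522 - 105) = 9*(-627) = -5643)
j(161, 157)/(-14992) + Q/z = (-3 + 157 + (½)*161)/(-14992) + 15352/(-5643) = (-3 + 157 + 161/2)*(-1/14992) + 15352*(-1/5643) = (469/2)*(-1/14992) - 808/297 = -469/29984 - 808/297 = -24366365/8905248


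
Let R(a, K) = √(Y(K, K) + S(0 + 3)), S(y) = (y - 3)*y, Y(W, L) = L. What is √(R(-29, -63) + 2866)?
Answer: √(2866 + 3*I*√7) ≈ 53.535 + 0.07413*I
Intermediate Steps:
S(y) = y*(-3 + y) (S(y) = (-3 + y)*y = y*(-3 + y))
R(a, K) = √K (R(a, K) = √(K + (0 + 3)*(-3 + (0 + 3))) = √(K + 3*(-3 + 3)) = √(K + 3*0) = √(K + 0) = √K)
√(R(-29, -63) + 2866) = √(√(-63) + 2866) = √(3*I*√7 + 2866) = √(2866 + 3*I*√7)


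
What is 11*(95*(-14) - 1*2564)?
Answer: -42834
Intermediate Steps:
11*(95*(-14) - 1*2564) = 11*(-1330 - 2564) = 11*(-3894) = -42834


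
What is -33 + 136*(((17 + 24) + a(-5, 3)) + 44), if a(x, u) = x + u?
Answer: 11255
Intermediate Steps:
a(x, u) = u + x
-33 + 136*(((17 + 24) + a(-5, 3)) + 44) = -33 + 136*(((17 + 24) + (3 - 5)) + 44) = -33 + 136*((41 - 2) + 44) = -33 + 136*(39 + 44) = -33 + 136*83 = -33 + 11288 = 11255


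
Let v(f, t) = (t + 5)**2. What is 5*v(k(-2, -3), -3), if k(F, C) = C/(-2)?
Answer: 20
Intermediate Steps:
k(F, C) = -C/2 (k(F, C) = C*(-1/2) = -C/2)
v(f, t) = (5 + t)**2
5*v(k(-2, -3), -3) = 5*(5 - 3)**2 = 5*2**2 = 5*4 = 20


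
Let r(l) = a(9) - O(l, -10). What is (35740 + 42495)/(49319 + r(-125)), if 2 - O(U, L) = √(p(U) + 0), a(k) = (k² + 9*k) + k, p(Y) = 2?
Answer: 1935846840/1224531071 - 78235*√2/2449062142 ≈ 1.5808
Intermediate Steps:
a(k) = k² + 10*k
O(U, L) = 2 - √2 (O(U, L) = 2 - √(2 + 0) = 2 - √2)
r(l) = 169 + √2 (r(l) = 9*(10 + 9) - (2 - √2) = 9*19 + (-2 + √2) = 171 + (-2 + √2) = 169 + √2)
(35740 + 42495)/(49319 + r(-125)) = (35740 + 42495)/(49319 + (169 + √2)) = 78235/(49488 + √2)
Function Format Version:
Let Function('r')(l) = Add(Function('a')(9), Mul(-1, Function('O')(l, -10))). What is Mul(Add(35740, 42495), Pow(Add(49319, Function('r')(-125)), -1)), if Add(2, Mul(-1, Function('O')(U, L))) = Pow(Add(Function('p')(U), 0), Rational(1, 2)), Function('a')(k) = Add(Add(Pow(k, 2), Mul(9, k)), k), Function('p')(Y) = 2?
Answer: Add(Rational(1935846840, 1224531071), Mul(Rational(-78235, 2449062142), Pow(2, Rational(1, 2)))) ≈ 1.5808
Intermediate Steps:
Function('a')(k) = Add(Pow(k, 2), Mul(10, k))
Function('O')(U, L) = Add(2, Mul(-1, Pow(2, Rational(1, 2)))) (Function('O')(U, L) = Add(2, Mul(-1, Pow(Add(2, 0), Rational(1, 2)))) = Add(2, Mul(-1, Pow(2, Rational(1, 2)))))
Function('r')(l) = Add(169, Pow(2, Rational(1, 2))) (Function('r')(l) = Add(Mul(9, Add(10, 9)), Mul(-1, Add(2, Mul(-1, Pow(2, Rational(1, 2)))))) = Add(Mul(9, 19), Add(-2, Pow(2, Rational(1, 2)))) = Add(171, Add(-2, Pow(2, Rational(1, 2)))) = Add(169, Pow(2, Rational(1, 2))))
Mul(Add(35740, 42495), Pow(Add(49319, Function('r')(-125)), -1)) = Mul(Add(35740, 42495), Pow(Add(49319, Add(169, Pow(2, Rational(1, 2)))), -1)) = Mul(78235, Pow(Add(49488, Pow(2, Rational(1, 2))), -1))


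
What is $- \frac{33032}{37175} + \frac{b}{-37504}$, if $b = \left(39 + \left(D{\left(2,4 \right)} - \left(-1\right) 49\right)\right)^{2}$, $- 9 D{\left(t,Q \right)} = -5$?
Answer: $- \frac{123959296943}{112931107200} \approx -1.0977$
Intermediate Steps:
$D{\left(t,Q \right)} = \frac{5}{9}$ ($D{\left(t,Q \right)} = \left(- \frac{1}{9}\right) \left(-5\right) = \frac{5}{9}$)
$b = \frac{635209}{81}$ ($b = \left(39 - \left(- \frac{5}{9} - 49\right)\right)^{2} = \left(39 + \left(\frac{5}{9} - -49\right)\right)^{2} = \left(39 + \left(\frac{5}{9} + 49\right)\right)^{2} = \left(39 + \frac{446}{9}\right)^{2} = \left(\frac{797}{9}\right)^{2} = \frac{635209}{81} \approx 7842.1$)
$- \frac{33032}{37175} + \frac{b}{-37504} = - \frac{33032}{37175} + \frac{635209}{81 \left(-37504\right)} = \left(-33032\right) \frac{1}{37175} + \frac{635209}{81} \left(- \frac{1}{37504}\right) = - \frac{33032}{37175} - \frac{635209}{3037824} = - \frac{123959296943}{112931107200}$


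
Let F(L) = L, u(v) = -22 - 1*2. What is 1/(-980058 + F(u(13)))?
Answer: -1/980082 ≈ -1.0203e-6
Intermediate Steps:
u(v) = -24 (u(v) = -22 - 2 = -24)
1/(-980058 + F(u(13))) = 1/(-980058 - 24) = 1/(-980082) = -1/980082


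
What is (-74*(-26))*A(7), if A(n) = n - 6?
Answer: 1924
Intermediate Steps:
A(n) = -6 + n
(-74*(-26))*A(7) = (-74*(-26))*(-6 + 7) = 1924*1 = 1924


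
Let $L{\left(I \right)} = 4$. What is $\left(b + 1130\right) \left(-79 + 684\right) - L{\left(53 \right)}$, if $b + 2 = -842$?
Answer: $173026$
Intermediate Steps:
$b = -844$ ($b = -2 - 842 = -844$)
$\left(b + 1130\right) \left(-79 + 684\right) - L{\left(53 \right)} = \left(-844 + 1130\right) \left(-79 + 684\right) - 4 = 286 \cdot 605 - 4 = 173030 - 4 = 173026$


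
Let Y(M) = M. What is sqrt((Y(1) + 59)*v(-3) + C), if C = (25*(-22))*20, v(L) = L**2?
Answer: 2*I*sqrt(2615) ≈ 102.27*I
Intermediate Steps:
C = -11000 (C = -550*20 = -11000)
sqrt((Y(1) + 59)*v(-3) + C) = sqrt((1 + 59)*(-3)**2 - 11000) = sqrt(60*9 - 11000) = sqrt(540 - 11000) = sqrt(-10460) = 2*I*sqrt(2615)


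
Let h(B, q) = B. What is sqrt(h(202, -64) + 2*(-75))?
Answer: 2*sqrt(13) ≈ 7.2111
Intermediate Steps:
sqrt(h(202, -64) + 2*(-75)) = sqrt(202 + 2*(-75)) = sqrt(202 - 150) = sqrt(52) = 2*sqrt(13)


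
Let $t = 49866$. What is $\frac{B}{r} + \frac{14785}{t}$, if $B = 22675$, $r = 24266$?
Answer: $\frac{372371090}{302512089} \approx 1.2309$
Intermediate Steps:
$\frac{B}{r} + \frac{14785}{t} = \frac{22675}{24266} + \frac{14785}{49866} = \frac{372371090}{302512089}$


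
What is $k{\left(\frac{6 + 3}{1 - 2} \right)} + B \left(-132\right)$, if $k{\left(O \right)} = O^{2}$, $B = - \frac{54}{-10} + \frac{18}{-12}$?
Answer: $- \frac{2169}{5} \approx -433.8$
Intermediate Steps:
$B = \frac{39}{10}$ ($B = \left(-54\right) \left(- \frac{1}{10}\right) + 18 \left(- \frac{1}{12}\right) = \frac{27}{5} - \frac{3}{2} = \frac{39}{10} \approx 3.9$)
$k{\left(\frac{6 + 3}{1 - 2} \right)} + B \left(-132\right) = \left(\frac{6 + 3}{1 - 2}\right)^{2} + \frac{39}{10} \left(-132\right) = \left(\frac{9}{-1}\right)^{2} - \frac{2574}{5} = \left(9 \left(-1\right)\right)^{2} - \frac{2574}{5} = \left(-9\right)^{2} - \frac{2574}{5} = 81 - \frac{2574}{5} = - \frac{2169}{5}$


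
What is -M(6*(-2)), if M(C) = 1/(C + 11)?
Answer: 1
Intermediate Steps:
M(C) = 1/(11 + C)
-M(6*(-2)) = -1/(11 + 6*(-2)) = -1/(11 - 12) = -1/(-1) = -1*(-1) = 1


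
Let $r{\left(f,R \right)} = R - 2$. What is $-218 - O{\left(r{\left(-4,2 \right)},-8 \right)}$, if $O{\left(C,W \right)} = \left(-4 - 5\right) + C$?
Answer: $-209$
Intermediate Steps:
$r{\left(f,R \right)} = -2 + R$ ($r{\left(f,R \right)} = R - 2 = -2 + R$)
$O{\left(C,W \right)} = -9 + C$
$-218 - O{\left(r{\left(-4,2 \right)},-8 \right)} = -218 - \left(-9 + \left(-2 + 2\right)\right) = -218 - \left(-9 + 0\right) = -218 - -9 = -218 + 9 = -209$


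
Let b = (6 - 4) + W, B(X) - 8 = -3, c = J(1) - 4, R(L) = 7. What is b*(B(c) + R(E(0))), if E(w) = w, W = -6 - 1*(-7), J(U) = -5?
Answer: 36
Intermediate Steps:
W = 1 (W = -6 + 7 = 1)
c = -9 (c = -5 - 4 = -9)
B(X) = 5 (B(X) = 8 - 3 = 5)
b = 3 (b = (6 - 4) + 1 = 2 + 1 = 3)
b*(B(c) + R(E(0))) = 3*(5 + 7) = 3*12 = 36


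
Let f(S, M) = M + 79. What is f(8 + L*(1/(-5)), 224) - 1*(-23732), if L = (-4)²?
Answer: 24035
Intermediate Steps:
L = 16
f(S, M) = 79 + M
f(8 + L*(1/(-5)), 224) - 1*(-23732) = (79 + 224) - 1*(-23732) = 303 + 23732 = 24035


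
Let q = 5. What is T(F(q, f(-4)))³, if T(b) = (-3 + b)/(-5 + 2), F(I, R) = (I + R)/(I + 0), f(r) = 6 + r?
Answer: 512/3375 ≈ 0.15170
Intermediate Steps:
F(I, R) = (I + R)/I
T(b) = 1 - b/3 (T(b) = (-3 + b)/(-3) = (-3 + b)*(-⅓) = 1 - b/3)
T(F(q, f(-4)))³ = (1 - (5 + (6 - 4))/(3*5))³ = (1 - (5 + 2)/15)³ = (1 - 7/15)³ = (8/15)³ = 512/3375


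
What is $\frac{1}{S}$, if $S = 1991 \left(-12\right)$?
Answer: $- \frac{1}{23892} \approx -4.1855 \cdot 10^{-5}$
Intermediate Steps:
$S = -23892$
$\frac{1}{S} = \frac{1}{-23892} = - \frac{1}{23892}$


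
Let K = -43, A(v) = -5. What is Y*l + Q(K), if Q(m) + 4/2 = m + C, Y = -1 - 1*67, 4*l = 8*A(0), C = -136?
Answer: 499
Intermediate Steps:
l = -10 (l = (8*(-5))/4 = (¼)*(-40) = -10)
Y = -68 (Y = -1 - 67 = -68)
Q(m) = -138 + m (Q(m) = -2 + (m - 136) = -2 + (-136 + m) = -138 + m)
Y*l + Q(K) = -68*(-10) + (-138 - 43) = 680 - 181 = 499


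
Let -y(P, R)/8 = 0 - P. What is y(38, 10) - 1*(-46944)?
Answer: 47248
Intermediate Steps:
y(P, R) = 8*P (y(P, R) = -8*(0 - P) = -(-8)*P = 8*P)
y(38, 10) - 1*(-46944) = 8*38 - 1*(-46944) = 304 + 46944 = 47248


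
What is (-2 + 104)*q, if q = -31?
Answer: -3162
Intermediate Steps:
(-2 + 104)*q = (-2 + 104)*(-31) = 102*(-31) = -3162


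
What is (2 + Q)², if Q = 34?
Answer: 1296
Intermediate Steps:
(2 + Q)² = (2 + 34)² = 36² = 1296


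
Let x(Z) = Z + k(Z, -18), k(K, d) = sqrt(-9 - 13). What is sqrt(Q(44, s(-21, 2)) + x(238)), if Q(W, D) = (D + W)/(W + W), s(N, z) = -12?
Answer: sqrt(28842 + 121*I*sqrt(22))/11 ≈ 15.44 + 0.15189*I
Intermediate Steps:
k(K, d) = I*sqrt(22) (k(K, d) = sqrt(-22) = I*sqrt(22))
Q(W, D) = (D + W)/(2*W) (Q(W, D) = (D + W)/((2*W)) = (D + W)*(1/(2*W)) = (D + W)/(2*W))
x(Z) = Z + I*sqrt(22)
sqrt(Q(44, s(-21, 2)) + x(238)) = sqrt((1/2)*(-12 + 44)/44 + (238 + I*sqrt(22))) = sqrt((1/2)*(1/44)*32 + (238 + I*sqrt(22))) = sqrt(4/11 + (238 + I*sqrt(22))) = sqrt(2622/11 + I*sqrt(22))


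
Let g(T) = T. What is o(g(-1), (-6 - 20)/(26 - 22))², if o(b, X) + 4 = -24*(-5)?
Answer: 13456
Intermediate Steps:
o(b, X) = 116 (o(b, X) = -4 - 24*(-5) = -4 + 120 = 116)
o(g(-1), (-6 - 20)/(26 - 22))² = 116² = 13456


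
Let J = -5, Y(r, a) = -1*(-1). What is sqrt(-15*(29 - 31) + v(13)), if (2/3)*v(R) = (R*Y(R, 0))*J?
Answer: 3*I*sqrt(30)/2 ≈ 8.2158*I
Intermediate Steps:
Y(r, a) = 1
v(R) = -15*R/2 (v(R) = 3*((R*1)*(-5))/2 = 3*(R*(-5))/2 = 3*(-5*R)/2 = -15*R/2)
sqrt(-15*(29 - 31) + v(13)) = sqrt(-15*(29 - 31) - 15/2*13) = sqrt(-15*(-2) - 195/2) = sqrt(30 - 195/2) = sqrt(-135/2) = 3*I*sqrt(30)/2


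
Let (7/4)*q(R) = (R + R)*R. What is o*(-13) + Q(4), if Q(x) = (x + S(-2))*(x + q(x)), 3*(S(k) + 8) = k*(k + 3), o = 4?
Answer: -156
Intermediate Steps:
S(k) = -8 + k*(3 + k)/3 (S(k) = -8 + (k*(k + 3))/3 = -8 + (k*(3 + k))/3 = -8 + k*(3 + k)/3)
q(R) = 8*R²/7 (q(R) = 4*((R + R)*R)/7 = 4*((2*R)*R)/7 = 4*(2*R²)/7 = 8*R²/7)
Q(x) = (-26/3 + x)*(x + 8*x²/7) (Q(x) = (x + (-8 - 2 + (⅓)*(-2)²))*(x + 8*x²/7) = (x + (-8 - 2 + (⅓)*4))*(x + 8*x²/7) = (x + (-8 - 2 + 4/3))*(x + 8*x²/7) = (x - 26/3)*(x + 8*x²/7) = (-26/3 + x)*(x + 8*x²/7))
o*(-13) + Q(4) = 4*(-13) + (1/21)*4*(-182 - 187*4 + 24*4²) = -52 + (1/21)*4*(-182 - 748 + 24*16) = -52 + (1/21)*4*(-182 - 748 + 384) = -52 + (1/21)*4*(-546) = -52 - 104 = -156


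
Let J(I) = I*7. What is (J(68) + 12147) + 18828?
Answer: 31451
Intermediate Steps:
J(I) = 7*I
(J(68) + 12147) + 18828 = (7*68 + 12147) + 18828 = (476 + 12147) + 18828 = 12623 + 18828 = 31451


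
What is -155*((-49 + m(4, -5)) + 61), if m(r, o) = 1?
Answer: -2015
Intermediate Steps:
-155*((-49 + m(4, -5)) + 61) = -155*((-49 + 1) + 61) = -155*(-48 + 61) = -155*13 = -2015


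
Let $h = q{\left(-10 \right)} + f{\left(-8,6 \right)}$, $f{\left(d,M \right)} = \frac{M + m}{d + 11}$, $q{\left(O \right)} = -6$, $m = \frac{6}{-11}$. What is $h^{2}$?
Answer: $\frac{2116}{121} \approx 17.488$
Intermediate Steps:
$m = - \frac{6}{11}$ ($m = 6 \left(- \frac{1}{11}\right) = - \frac{6}{11} \approx -0.54545$)
$f{\left(d,M \right)} = \frac{- \frac{6}{11} + M}{11 + d}$ ($f{\left(d,M \right)} = \frac{M - \frac{6}{11}}{d + 11} = \frac{- \frac{6}{11} + M}{11 + d}$)
$h = - \frac{46}{11}$ ($h = -6 + \frac{- \frac{6}{11} + 6}{11 - 8} = -6 + \frac{1}{3} \cdot \frac{60}{11} = -6 + \frac{20}{11} = - \frac{46}{11} \approx -4.1818$)
$h^{2} = \left(- \frac{46}{11}\right)^{2} = \frac{2116}{121}$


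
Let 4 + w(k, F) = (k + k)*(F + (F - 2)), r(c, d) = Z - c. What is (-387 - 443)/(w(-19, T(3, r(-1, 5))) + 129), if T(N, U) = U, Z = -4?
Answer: -830/429 ≈ -1.9347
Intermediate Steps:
r(c, d) = -4 - c
w(k, F) = -4 + 2*k*(-2 + 2*F) (w(k, F) = -4 + (k + k)*(F + (F - 2)) = -4 + (2*k)*(F + (-2 + F)) = -4 + (2*k)*(-2 + 2*F) = -4 + 2*k*(-2 + 2*F))
(-387 - 443)/(w(-19, T(3, r(-1, 5))) + 129) = (-387 - 443)/((-4 - 4*(-19) + 4*(-4 - 1*(-1))*(-19)) + 129) = -830/((-4 + 76 + 4*(-4 + 1)*(-19)) + 129) = -830/((-4 + 76 + 4*(-3)*(-19)) + 129) = -830/((-4 + 76 + 228) + 129) = -830/(300 + 129) = -830/429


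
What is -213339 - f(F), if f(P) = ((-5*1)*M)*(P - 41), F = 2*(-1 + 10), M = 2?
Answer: -213569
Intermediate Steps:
F = 18 (F = 2*9 = 18)
f(P) = 410 - 10*P (f(P) = (-5*1*2)*(P - 41) = (-5*2)*(-41 + P) = -10*(-41 + P) = 410 - 10*P)
-213339 - f(F) = -213339 - (410 - 10*18) = -213339 - (410 - 180) = -213339 - 1*230 = -213339 - 230 = -213569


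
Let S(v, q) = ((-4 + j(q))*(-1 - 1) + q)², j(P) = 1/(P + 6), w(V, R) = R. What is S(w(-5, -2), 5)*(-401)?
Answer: -7972281/121 ≈ -65887.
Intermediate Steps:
j(P) = 1/(6 + P)
S(v, q) = (8 + q - 2/(6 + q))² (S(v, q) = ((-4 + 1/(6 + q))*(-1 - 1) + q)² = ((-4 + 1/(6 + q))*(-2) + q)² = ((8 - 2/(6 + q)) + q)² = (8 + q - 2/(6 + q))²)
S(w(-5, -2), 5)*(-401) = ((-2 + (6 + 5)*(8 + 5))²/(6 + 5)²)*(-401) = ((-2 + 11*13)²/11²)*(-401) = ((-2 + 143)²*(1/121))*(-401) = (141²*(1/121))*(-401) = (19881*(1/121))*(-401) = (19881/121)*(-401) = -7972281/121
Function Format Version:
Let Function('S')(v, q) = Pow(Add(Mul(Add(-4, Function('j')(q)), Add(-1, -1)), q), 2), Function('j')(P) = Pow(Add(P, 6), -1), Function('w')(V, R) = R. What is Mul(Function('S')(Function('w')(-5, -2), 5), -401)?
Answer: Rational(-7972281, 121) ≈ -65887.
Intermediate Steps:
Function('j')(P) = Pow(Add(6, P), -1)
Function('S')(v, q) = Pow(Add(8, q, Mul(-2, Pow(Add(6, q), -1))), 2) (Function('S')(v, q) = Pow(Add(Mul(Add(-4, Pow(Add(6, q), -1)), Add(-1, -1)), q), 2) = Pow(Add(Mul(Add(-4, Pow(Add(6, q), -1)), -2), q), 2) = Pow(Add(Add(8, Mul(-2, Pow(Add(6, q), -1))), q), 2) = Pow(Add(8, q, Mul(-2, Pow(Add(6, q), -1))), 2))
Mul(Function('S')(Function('w')(-5, -2), 5), -401) = Mul(Mul(Pow(Add(-2, Mul(Add(6, 5), Add(8, 5))), 2), Pow(Add(6, 5), -2)), -401) = Mul(Mul(Pow(Add(-2, Mul(11, 13)), 2), Pow(11, -2)), -401) = Mul(Mul(Pow(Add(-2, 143), 2), Rational(1, 121)), -401) = Mul(Mul(Pow(141, 2), Rational(1, 121)), -401) = Mul(Mul(19881, Rational(1, 121)), -401) = Mul(Rational(19881, 121), -401) = Rational(-7972281, 121)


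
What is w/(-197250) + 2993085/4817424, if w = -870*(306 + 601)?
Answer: 48797412449/10558187600 ≈ 4.6218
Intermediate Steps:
w = -789090 (w = -870*907 = -789090)
w/(-197250) + 2993085/4817424 = -789090/(-197250) + 2993085/4817424 = -789090*(-1/197250) + 2993085*(1/4817424) = 26303/6575 + 997695/1605808 = 48797412449/10558187600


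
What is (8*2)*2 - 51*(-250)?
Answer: 12782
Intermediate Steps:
(8*2)*2 - 51*(-250) = 16*2 + 12750 = 32 + 12750 = 12782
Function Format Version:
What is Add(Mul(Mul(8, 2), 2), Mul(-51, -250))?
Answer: 12782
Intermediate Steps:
Add(Mul(Mul(8, 2), 2), Mul(-51, -250)) = Add(Mul(16, 2), 12750) = Add(32, 12750) = 12782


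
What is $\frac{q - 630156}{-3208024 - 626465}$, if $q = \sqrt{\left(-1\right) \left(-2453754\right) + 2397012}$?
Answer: $\frac{210052}{1278163} - \frac{9 \sqrt{6654}}{1278163} \approx 0.16376$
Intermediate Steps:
$q = 27 \sqrt{6654}$ ($q = \sqrt{2453754 + 2397012} = \sqrt{4850766} = 27 \sqrt{6654} \approx 2202.4$)
$\frac{q - 630156}{-3208024 - 626465} = \frac{27 \sqrt{6654} - 630156}{-3208024 - 626465} = \frac{-630156 + 27 \sqrt{6654}}{-3834489} = \left(-630156 + 27 \sqrt{6654}\right) \left(- \frac{1}{3834489}\right) = \frac{210052}{1278163} - \frac{9 \sqrt{6654}}{1278163}$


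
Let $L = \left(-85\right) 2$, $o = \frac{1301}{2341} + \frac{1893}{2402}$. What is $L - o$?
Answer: $- \frac{963480455}{5623082} \approx -171.34$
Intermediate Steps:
$o = \frac{7556515}{5623082}$ ($o = 1301 \cdot \frac{1}{2341} + 1893 \cdot \frac{1}{2402} = \frac{1301}{2341} + \frac{1893}{2402} = \frac{7556515}{5623082} \approx 1.3438$)
$L = -170$
$L - o = -170 - \frac{7556515}{5623082} = - \frac{963480455}{5623082}$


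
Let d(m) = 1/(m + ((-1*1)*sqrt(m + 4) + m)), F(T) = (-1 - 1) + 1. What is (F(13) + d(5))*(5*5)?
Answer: -150/7 ≈ -21.429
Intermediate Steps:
F(T) = -1 (F(T) = -2 + 1 = -1)
d(m) = 1/(-sqrt(4 + m) + 2*m) (d(m) = 1/(m + (-sqrt(4 + m) + m)) = 1/(m + (m - sqrt(4 + m))) = 1/(-sqrt(4 + m) + 2*m))
(F(13) + d(5))*(5*5) = (-1 + 1/(-sqrt(4 + 5) + 2*5))*(5*5) = (-1 + 1/(-sqrt(9) + 10))*25 = (-1 + 1/(-1*3 + 10))*25 = (-1 + 1/(-3 + 10))*25 = (-1 + 1/7)*25 = -6/7*25 = -150/7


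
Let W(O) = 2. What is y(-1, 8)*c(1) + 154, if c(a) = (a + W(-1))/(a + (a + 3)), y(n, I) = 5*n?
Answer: 151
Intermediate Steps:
c(a) = (2 + a)/(3 + 2*a) (c(a) = (a + 2)/(a + (a + 3)) = (2 + a)/(a + (3 + a)) = (2 + a)/(3 + 2*a))
y(-1, 8)*c(1) + 154 = (5*(-1))*((2 + 1)/(3 + 2*1)) + 154 = -5*3/(3 + 2) + 154 = -5*3/5 + 154 = -3 + 154 = 151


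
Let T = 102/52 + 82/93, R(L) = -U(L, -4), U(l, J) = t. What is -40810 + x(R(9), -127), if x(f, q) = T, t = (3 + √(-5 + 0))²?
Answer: -98671705/2418 ≈ -40807.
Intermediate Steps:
t = (3 + I*√5)² (t = (3 + √(-5))² = (3 + I*√5)² ≈ 4.0 + 13.416*I)
U(l, J) = (3 + I*√5)²
R(L) = -(3 + I*√5)²
T = 6875/2418 (T = 102*(1/52) + 82*(1/93) = 51/26 + 82/93 = 6875/2418 ≈ 2.8433)
x(f, q) = 6875/2418
-40810 + x(R(9), -127) = -40810 + 6875/2418 = -98671705/2418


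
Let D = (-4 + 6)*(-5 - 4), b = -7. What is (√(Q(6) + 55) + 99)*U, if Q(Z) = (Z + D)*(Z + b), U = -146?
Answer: -14454 - 146*√67 ≈ -15649.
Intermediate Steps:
D = -18 (D = 2*(-9) = -18)
Q(Z) = (-18 + Z)*(-7 + Z) (Q(Z) = (Z - 18)*(Z - 7) = (-18 + Z)*(-7 + Z))
(√(Q(6) + 55) + 99)*U = (√((126 + 6² - 25*6) + 55) + 99)*(-146) = (√((126 + 36 - 150) + 55) + 99)*(-146) = (√(12 + 55) + 99)*(-146) = (√67 + 99)*(-146) = (99 + √67)*(-146) = -14454 - 146*√67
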